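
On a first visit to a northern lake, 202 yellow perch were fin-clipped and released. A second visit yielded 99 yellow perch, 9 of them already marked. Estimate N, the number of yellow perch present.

N = 2222

N = (202 × 99) / 9 = 19998 / 9 = 2222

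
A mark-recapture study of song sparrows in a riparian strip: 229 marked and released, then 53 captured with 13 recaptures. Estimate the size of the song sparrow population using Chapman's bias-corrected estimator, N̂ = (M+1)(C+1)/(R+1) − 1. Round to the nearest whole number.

N̂ = (229+1)(53+1)/(13+1) − 1 = 230·54/14 − 1
= 12420/14 − 1 ≈ 887.1 − 1 ≈ 886.1 → 886

N ≈ 886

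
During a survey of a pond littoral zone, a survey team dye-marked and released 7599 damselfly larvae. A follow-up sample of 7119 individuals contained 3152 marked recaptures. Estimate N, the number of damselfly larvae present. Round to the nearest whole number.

The marked fraction in the recapture sample should equal the marked fraction in the population: 3152/7119 = 7599/N.
N = (7599 × 7119) / 3152 = 54097281 / 3152 ≈ 17162.8 → 17163

N ≈ 17,163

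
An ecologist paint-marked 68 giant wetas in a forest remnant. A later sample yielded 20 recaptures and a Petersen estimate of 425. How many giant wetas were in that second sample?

C = 125

From N = M·C/R: C = N·R / M = 425·20 / 68 = 8500 / 68 = 125.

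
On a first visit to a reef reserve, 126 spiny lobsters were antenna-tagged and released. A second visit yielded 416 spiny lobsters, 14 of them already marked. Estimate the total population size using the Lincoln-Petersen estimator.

N = 3744

N = (126 × 416) / 14 = 52416 / 14 = 3744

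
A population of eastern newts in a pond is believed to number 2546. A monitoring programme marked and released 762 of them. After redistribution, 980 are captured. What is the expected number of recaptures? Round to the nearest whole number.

Expected recaptures E[R] = M·C / N.
E[R] = 762 × 980 / 2546 = 746760 / 2546 ≈ 293.3 → 293

expected recaptures ≈ 293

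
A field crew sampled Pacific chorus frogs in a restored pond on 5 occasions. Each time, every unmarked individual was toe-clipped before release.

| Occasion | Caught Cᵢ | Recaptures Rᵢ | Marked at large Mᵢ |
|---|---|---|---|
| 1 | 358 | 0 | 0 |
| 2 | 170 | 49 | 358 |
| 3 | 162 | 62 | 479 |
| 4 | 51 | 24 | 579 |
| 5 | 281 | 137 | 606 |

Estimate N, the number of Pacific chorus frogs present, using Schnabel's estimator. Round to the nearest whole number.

Σ MᵢCᵢ = 0·358 + 358·170 + 479·162 + 579·51 + 606·281 = 0 + 60860 + 77598 + 29529 + 170286 = 338273
Σ Rᵢ = 0 + 49 + 62 + 24 + 137 = 272
N̂ = 338273 / 272 ≈ 1243.7 → 1244

N ≈ 1244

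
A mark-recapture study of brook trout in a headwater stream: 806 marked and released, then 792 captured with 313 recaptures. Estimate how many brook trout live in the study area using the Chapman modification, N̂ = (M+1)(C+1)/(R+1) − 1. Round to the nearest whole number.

N̂ = (806+1)(792+1)/(313+1) − 1 = 807·793/314 − 1
= 639951/314 − 1 ≈ 2038.1 − 1 ≈ 2037.1 → 2037

N ≈ 2037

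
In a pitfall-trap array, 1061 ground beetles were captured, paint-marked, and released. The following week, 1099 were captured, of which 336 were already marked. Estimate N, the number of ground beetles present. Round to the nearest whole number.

N ≈ 3470

The marked fraction in the recapture sample should equal the marked fraction in the population: 336/1099 = 1061/N.
N = (1061 × 1099) / 336 = 1166039 / 336 ≈ 3470.4 → 3470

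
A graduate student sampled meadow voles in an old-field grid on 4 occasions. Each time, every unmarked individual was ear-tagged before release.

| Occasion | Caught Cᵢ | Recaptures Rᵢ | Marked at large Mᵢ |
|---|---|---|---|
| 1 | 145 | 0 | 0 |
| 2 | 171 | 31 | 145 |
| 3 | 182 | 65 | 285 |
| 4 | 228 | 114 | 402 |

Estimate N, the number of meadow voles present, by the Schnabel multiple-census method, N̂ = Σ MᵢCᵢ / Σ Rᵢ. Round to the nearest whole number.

N ≈ 802

Σ MᵢCᵢ = 0·145 + 145·171 + 285·182 + 402·228 = 0 + 24795 + 51870 + 91656 = 168321
Σ Rᵢ = 0 + 31 + 65 + 114 = 210
N̂ = 168321 / 210 ≈ 801.5 → 802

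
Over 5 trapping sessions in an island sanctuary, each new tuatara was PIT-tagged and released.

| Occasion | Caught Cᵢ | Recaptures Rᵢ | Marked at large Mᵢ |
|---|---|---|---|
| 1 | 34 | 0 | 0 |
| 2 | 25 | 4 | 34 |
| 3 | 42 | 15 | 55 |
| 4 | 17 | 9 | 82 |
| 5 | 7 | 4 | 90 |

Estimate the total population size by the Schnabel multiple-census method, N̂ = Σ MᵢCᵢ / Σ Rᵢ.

N = 162

Σ MᵢCᵢ = 0·34 + 34·25 + 55·42 + 82·17 + 90·7 = 0 + 850 + 2310 + 1394 + 630 = 5184
Σ Rᵢ = 0 + 4 + 15 + 9 + 4 = 32
N̂ = 5184 / 32 = 162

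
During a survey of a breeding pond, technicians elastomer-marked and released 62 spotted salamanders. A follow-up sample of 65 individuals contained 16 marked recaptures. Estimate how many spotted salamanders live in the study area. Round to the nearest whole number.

Lincoln-Petersen assumes M/N = R/C, so N = M·C / R.
N = (62 × 65) / 16 = 4030 / 16 ≈ 251.9 → 252

N ≈ 252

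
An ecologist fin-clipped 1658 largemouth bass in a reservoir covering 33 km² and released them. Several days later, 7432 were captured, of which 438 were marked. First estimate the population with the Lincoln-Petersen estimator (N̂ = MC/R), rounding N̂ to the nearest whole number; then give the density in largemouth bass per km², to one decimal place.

density ≈ 852.5 largemouth bass per km²

N̂ = 1658·7432/438 = 12322256/438 ≈ 28133.0 → 28133
Density = N̂ / area = 28133 / 33 ≈ 852.52 → 852.5 per km²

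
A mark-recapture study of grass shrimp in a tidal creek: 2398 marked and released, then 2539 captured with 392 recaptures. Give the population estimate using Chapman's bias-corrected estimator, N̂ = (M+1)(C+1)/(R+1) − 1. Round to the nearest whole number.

N̂ = (2398+1)(2539+1)/(392+1) − 1 = 2399·2540/393 − 1
= 6093460/393 − 1 ≈ 15505.0 − 1 ≈ 15504.0 → 15504

N ≈ 15,504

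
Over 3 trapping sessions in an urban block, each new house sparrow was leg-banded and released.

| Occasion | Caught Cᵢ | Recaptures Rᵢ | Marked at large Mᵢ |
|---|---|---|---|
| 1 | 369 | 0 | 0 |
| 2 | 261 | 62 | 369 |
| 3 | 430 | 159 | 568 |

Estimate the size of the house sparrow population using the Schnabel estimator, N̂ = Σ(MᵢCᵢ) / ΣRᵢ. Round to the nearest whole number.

N ≈ 1541

Σ MᵢCᵢ = 0·369 + 369·261 + 568·430 = 0 + 96309 + 244240 = 340549
Σ Rᵢ = 0 + 62 + 159 = 221
N̂ = 340549 / 221 ≈ 1540.9 → 1541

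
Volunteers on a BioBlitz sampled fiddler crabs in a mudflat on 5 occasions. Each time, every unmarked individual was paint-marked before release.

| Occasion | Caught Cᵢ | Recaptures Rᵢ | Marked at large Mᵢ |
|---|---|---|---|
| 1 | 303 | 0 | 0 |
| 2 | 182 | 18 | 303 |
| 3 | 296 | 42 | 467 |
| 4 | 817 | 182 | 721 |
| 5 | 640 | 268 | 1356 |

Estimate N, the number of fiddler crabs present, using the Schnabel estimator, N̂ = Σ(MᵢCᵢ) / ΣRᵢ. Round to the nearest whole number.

N ≈ 3236

Σ MᵢCᵢ = 0·303 + 303·182 + 467·296 + 721·817 + 1356·640 = 0 + 55146 + 138232 + 589057 + 867840 = 1650275
Σ Rᵢ = 0 + 18 + 42 + 182 + 268 = 510
N̂ = 1650275 / 510 ≈ 3235.8 → 3236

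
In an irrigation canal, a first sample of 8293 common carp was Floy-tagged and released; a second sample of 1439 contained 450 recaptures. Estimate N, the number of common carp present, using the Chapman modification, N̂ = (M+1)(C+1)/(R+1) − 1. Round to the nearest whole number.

N ≈ 26,481

N̂ = (8293+1)(1439+1)/(450+1) − 1 = 8294·1440/451 − 1
= 11943360/451 − 1 ≈ 26482.0 − 1 ≈ 26481.0 → 26481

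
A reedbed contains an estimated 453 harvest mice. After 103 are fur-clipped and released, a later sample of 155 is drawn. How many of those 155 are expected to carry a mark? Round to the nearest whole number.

expected recaptures ≈ 35

The marked fraction of the population is 103/453, so in a sample of 155 expect C·(M/N) marked.
E[R] = 103 × 155 / 453 = 15965 / 453 ≈ 35.2 → 35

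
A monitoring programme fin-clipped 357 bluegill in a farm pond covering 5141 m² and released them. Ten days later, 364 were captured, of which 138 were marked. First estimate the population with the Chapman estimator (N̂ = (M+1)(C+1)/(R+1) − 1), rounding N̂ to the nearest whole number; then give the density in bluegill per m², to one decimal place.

N̂ = 358·365/139 − 1 = 130670/139 − 1 ≈ 939.1 → 939
Density = N̂ / area = 939 / 5141 ≈ 0.18 → 0.2 per m²

density ≈ 0.2 bluegill per m²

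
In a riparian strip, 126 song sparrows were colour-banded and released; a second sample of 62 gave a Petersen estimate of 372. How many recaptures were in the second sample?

From N = M·C/R: R = M·C / N = 126·62 / 372 = 7812 / 372 = 21.

R = 21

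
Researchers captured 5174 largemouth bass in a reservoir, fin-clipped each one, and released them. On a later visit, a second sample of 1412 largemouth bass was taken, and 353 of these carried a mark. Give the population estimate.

N = 20,696

N = (5174 × 1412) / 353 = 7305688 / 353 = 20696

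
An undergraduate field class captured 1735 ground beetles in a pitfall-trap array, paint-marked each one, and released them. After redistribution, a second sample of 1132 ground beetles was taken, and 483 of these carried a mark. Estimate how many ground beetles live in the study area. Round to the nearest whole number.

N ≈ 4066

N = (1735 × 1132) / 483 = 1964020 / 483 ≈ 4066.3 → 4066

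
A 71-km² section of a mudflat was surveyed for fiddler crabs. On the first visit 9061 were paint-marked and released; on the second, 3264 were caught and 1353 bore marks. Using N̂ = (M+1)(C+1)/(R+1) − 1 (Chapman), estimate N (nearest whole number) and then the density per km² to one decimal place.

N̂ = 9062·3265/1354 − 1 = 29587430/1354 − 1 ≈ 21850.9 → 21851
Density = N̂ / area = 21851 / 71 ≈ 307.76 → 307.8 per km²

density ≈ 307.8 fiddler crabs per km²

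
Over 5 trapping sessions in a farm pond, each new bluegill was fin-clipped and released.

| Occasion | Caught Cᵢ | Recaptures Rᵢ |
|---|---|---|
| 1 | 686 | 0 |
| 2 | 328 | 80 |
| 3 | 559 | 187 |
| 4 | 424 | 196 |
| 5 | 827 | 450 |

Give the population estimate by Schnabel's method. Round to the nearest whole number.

Marked at large before each occasion: Mᵢ = Σⱼ<ᵢ (Cⱼ − Rⱼ) → M1=0, M2=686, M3=934, M4=1306, M5=1534
Σ MᵢCᵢ = 0·686 + 686·328 + 934·559 + 1306·424 + 1534·827 = 0 + 225008 + 522106 + 553744 + 1268618 = 2569476
Σ Rᵢ = 0 + 80 + 187 + 196 + 450 = 913
N̂ = 2569476 / 913 ≈ 2814.3 → 2814

N ≈ 2814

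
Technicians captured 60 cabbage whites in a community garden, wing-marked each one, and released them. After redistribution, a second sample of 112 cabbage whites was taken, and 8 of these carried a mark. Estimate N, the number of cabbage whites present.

N = 840

The marked fraction in the recapture sample should equal the marked fraction in the population: 8/112 = 60/N.
N = (60 × 112) / 8 = 6720 / 8 = 840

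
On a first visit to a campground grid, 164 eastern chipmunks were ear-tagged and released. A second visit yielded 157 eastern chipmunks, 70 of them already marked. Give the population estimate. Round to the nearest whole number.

N ≈ 368

If marked individuals mix randomly, R/C ≈ M/N, giving N ≈ M·C/R.
N = (164 × 157) / 70 = 25748 / 70 ≈ 367.8 → 368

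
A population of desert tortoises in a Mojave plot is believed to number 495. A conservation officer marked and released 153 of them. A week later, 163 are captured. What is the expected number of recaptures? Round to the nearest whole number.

expected recaptures ≈ 50

The marked fraction of the population is 153/495, so in a sample of 163 expect C·(M/N) marked.
E[R] = 153 × 163 / 495 = 24939 / 495 ≈ 50.4 → 50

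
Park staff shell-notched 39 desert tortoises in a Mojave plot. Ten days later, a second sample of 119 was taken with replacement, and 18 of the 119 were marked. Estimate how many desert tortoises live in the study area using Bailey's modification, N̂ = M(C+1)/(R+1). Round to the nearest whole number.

N ≈ 246

N̂ = 39·(119+1)/(18+1) = 39·120/19 = 4680/19 ≈ 246.3 → 246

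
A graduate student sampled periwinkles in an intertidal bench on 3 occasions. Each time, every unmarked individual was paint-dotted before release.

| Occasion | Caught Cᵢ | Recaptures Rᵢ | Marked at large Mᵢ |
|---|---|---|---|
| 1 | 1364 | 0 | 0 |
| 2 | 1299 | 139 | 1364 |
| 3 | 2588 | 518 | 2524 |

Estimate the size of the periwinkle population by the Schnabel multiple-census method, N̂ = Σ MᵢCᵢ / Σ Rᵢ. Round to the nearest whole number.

N ≈ 12,639

Σ MᵢCᵢ = 0·1364 + 1364·1299 + 2524·2588 = 0 + 1771836 + 6532112 = 8303948
Σ Rᵢ = 0 + 139 + 518 = 657
N̂ = 8303948 / 657 ≈ 12639.2 → 12639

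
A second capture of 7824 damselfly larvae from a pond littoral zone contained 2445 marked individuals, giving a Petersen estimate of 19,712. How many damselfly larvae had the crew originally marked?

M = 6160

From N = M·C/R: M = N·R / C = 19712·2445 / 7824 = 48195840 / 7824 = 6160.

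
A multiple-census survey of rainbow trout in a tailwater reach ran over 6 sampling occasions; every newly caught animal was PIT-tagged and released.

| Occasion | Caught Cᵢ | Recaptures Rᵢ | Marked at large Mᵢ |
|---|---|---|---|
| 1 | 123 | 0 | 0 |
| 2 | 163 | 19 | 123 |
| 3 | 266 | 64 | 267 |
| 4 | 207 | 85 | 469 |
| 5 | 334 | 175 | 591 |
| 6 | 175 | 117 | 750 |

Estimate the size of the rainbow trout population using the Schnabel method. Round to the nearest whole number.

N ≈ 1123

Σ MᵢCᵢ = 0·123 + 123·163 + 267·266 + 469·207 + 591·334 + 750·175 = 0 + 20049 + 71022 + 97083 + 197394 + 131250 = 516798
Σ Rᵢ = 0 + 19 + 64 + 85 + 175 + 117 = 460
N̂ = 516798 / 460 ≈ 1123.47 → 1123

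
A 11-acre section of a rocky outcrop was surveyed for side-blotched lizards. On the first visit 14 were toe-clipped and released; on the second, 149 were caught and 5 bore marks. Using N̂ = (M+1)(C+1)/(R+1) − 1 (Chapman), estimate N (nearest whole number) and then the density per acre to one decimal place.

density ≈ 34.0 side-blotched lizards per acre

N̂ = 15·150/6 − 1 = 2250/6 − 1 = 374
Density = N̂ / area = 374 / 11 = 34.0 per acre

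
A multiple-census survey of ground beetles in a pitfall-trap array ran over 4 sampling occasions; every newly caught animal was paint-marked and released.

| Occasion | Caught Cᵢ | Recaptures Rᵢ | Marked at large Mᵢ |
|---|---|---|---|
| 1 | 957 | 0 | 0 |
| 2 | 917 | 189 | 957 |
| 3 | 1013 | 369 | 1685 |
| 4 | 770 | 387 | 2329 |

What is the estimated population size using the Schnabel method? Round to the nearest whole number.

Σ MᵢCᵢ = 0·957 + 957·917 + 1685·1013 + 2329·770 = 0 + 877569 + 1706905 + 1793330 = 4377804
Σ Rᵢ = 0 + 189 + 369 + 387 = 945
N̂ = 4377804 / 945 ≈ 4632.6 → 4633

N ≈ 4633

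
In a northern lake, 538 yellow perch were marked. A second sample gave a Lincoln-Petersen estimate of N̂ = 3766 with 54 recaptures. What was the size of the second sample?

From N = M·C/R: C = N·R / M = 3766·54 / 538 = 203364 / 538 = 378.

C = 378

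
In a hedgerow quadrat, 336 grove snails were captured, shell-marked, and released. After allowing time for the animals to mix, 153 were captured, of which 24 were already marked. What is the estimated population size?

The marked fraction in the recapture sample should equal the marked fraction in the population: 24/153 = 336/N.
N = (336 × 153) / 24 = 51408 / 24 = 2142

N = 2142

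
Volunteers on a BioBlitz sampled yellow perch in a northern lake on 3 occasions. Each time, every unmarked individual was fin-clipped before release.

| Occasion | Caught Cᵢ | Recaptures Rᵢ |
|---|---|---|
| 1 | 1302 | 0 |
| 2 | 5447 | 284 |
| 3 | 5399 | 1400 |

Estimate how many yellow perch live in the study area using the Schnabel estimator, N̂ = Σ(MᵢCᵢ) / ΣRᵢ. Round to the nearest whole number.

N ≈ 24,939

Marked at large before each occasion: Mᵢ = Σⱼ<ᵢ (Cⱼ − Rⱼ) → M1=0, M2=1302, M3=6465
Σ MᵢCᵢ = 0·1302 + 1302·5447 + 6465·5399 = 0 + 7091994 + 34904535 = 41996529
Σ Rᵢ = 0 + 284 + 1400 = 1684
N̂ = 41996529 / 1684 ≈ 24938.6 → 24939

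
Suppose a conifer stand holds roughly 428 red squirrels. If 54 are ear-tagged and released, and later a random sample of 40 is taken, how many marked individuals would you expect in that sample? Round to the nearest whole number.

The marked fraction of the population is 54/428, so in a sample of 40 expect C·(M/N) marked.
E[R] = 54 × 40 / 428 = 2160 / 428 ≈ 5.0 → 5

expected recaptures ≈ 5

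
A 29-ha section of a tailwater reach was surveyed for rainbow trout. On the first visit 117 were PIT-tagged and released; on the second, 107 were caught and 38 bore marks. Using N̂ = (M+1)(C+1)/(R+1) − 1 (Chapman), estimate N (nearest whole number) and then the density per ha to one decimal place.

density ≈ 11.2 rainbow trout per ha

N̂ = 118·108/39 − 1 = 12744/39 − 1 ≈ 325.8 → 326
Density = N̂ / area = 326 / 29 ≈ 11.24 → 11.2 per ha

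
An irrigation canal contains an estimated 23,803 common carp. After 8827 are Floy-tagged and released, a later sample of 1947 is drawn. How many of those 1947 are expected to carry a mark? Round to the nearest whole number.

expected recaptures ≈ 722

The marked fraction of the population is 8827/23803, so in a sample of 1947 expect C·(M/N) marked.
E[R] = 8827 × 1947 / 23803 = 17186169 / 23803 ≈ 722.0 → 722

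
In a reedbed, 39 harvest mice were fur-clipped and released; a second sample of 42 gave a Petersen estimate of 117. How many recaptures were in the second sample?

From N = M·C/R: R = M·C / N = 39·42 / 117 = 1638 / 117 = 14.

R = 14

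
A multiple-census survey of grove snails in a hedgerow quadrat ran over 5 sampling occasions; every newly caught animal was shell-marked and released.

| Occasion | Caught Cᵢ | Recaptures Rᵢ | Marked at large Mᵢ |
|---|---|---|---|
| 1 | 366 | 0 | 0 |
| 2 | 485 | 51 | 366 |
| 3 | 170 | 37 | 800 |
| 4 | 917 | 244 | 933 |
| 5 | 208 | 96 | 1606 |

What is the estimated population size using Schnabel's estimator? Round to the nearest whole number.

N ≈ 3512

Σ MᵢCᵢ = 0·366 + 366·485 + 800·170 + 933·917 + 1606·208 = 0 + 177510 + 136000 + 855561 + 334048 = 1503119
Σ Rᵢ = 0 + 51 + 37 + 244 + 96 = 428
N̂ = 1503119 / 428 ≈ 3512.0 → 3512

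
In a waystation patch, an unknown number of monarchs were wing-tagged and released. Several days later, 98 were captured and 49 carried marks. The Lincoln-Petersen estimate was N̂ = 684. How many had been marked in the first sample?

M = 342

From N = M·C/R: M = N·R / C = 684·49 / 98 = 33516 / 98 = 342.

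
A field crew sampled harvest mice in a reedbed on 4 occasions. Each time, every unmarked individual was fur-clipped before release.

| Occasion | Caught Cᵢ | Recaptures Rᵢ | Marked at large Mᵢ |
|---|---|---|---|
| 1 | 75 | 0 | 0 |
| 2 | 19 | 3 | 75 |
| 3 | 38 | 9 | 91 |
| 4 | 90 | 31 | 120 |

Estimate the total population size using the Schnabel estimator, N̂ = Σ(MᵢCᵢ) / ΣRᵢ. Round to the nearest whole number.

N ≈ 365

Σ MᵢCᵢ = 0·75 + 75·19 + 91·38 + 120·90 = 0 + 1425 + 3458 + 10800 = 15683
Σ Rᵢ = 0 + 3 + 9 + 31 = 43
N̂ = 15683 / 43 ≈ 364.7 → 365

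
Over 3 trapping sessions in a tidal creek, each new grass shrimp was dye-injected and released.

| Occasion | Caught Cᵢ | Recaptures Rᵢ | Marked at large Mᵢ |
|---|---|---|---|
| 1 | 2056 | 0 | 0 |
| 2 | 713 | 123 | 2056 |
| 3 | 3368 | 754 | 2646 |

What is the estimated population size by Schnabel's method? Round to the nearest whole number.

Σ MᵢCᵢ = 0·2056 + 2056·713 + 2646·3368 = 0 + 1465928 + 8911728 = 10377656
Σ Rᵢ = 0 + 123 + 754 = 877
N̂ = 10377656 / 877 ≈ 11833.1 → 11833

N ≈ 11,833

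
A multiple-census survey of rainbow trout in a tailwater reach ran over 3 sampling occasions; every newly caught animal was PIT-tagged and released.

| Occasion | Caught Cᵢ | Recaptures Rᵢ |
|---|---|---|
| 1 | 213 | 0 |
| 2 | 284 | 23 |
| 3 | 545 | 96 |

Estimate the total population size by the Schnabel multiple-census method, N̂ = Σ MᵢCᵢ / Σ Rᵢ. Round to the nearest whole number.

Marked at large before each occasion: Mᵢ = Σⱼ<ᵢ (Cⱼ − Rⱼ) → M1=0, M2=213, M3=474
Σ MᵢCᵢ = 0·213 + 213·284 + 474·545 = 0 + 60492 + 258330 = 318822
Σ Rᵢ = 0 + 23 + 96 = 119
N̂ = 318822 / 119 ≈ 2679.2 → 2679

N ≈ 2679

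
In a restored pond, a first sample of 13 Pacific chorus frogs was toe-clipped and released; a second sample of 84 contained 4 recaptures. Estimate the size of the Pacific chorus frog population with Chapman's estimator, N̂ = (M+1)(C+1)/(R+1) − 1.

N = 237

N̂ = (13+1)(84+1)/(4+1) − 1 = 14·85/5 − 1
= 1190/5 − 1 = 238 − 1 = 237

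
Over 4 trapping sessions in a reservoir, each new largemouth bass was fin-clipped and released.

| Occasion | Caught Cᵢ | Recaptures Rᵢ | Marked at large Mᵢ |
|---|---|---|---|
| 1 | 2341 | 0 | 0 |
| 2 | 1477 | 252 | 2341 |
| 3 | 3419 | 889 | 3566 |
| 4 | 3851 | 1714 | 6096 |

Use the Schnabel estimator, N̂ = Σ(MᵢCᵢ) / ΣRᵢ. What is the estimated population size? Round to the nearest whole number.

Σ MᵢCᵢ = 0·2341 + 2341·1477 + 3566·3419 + 6096·3851 = 0 + 3457657 + 12192154 + 23475696 = 39125507
Σ Rᵢ = 0 + 252 + 889 + 1714 = 2855
N̂ = 39125507 / 2855 ≈ 13704.2 → 13704

N ≈ 13,704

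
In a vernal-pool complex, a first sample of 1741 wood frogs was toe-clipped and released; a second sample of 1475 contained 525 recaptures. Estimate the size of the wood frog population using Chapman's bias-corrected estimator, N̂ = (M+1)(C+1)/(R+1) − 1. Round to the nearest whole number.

N ≈ 4887

N̂ = (1741+1)(1475+1)/(525+1) − 1 = 1742·1476/526 − 1
= 2571192/526 − 1 ≈ 4888.2 − 1 ≈ 4887.2 → 4887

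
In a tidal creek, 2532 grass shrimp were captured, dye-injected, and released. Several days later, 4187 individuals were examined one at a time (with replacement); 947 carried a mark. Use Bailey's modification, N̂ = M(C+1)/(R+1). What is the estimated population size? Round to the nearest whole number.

N̂ = 2532·(4187+1)/(947+1) = 2532·4188/948 = 10604016/948 ≈ 11185.7 → 11186

N ≈ 11,186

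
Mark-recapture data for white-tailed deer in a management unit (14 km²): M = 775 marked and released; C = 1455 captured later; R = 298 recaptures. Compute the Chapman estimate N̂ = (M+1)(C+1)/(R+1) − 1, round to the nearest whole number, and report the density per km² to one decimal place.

density ≈ 269.9 white-tailed deer per km²

N̂ = 776·1456/299 − 1 = 1129856/299 − 1 ≈ 3777.8 → 3778
Density = N̂ / area = 3778 / 14 ≈ 269.86 → 269.9 per km²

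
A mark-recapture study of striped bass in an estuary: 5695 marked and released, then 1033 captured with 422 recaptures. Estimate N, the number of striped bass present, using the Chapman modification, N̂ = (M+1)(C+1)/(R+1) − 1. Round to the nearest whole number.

N̂ = (5695+1)(1033+1)/(422+1) − 1 = 5696·1034/423 − 1
= 5889664/423 − 1 ≈ 13923.6 − 1 ≈ 13922.6 → 13923

N ≈ 13,923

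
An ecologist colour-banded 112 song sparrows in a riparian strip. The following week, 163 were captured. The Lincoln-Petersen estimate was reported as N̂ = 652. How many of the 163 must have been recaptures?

From N = M·C/R: R = M·C / N = 112·163 / 652 = 18256 / 652 = 28.

R = 28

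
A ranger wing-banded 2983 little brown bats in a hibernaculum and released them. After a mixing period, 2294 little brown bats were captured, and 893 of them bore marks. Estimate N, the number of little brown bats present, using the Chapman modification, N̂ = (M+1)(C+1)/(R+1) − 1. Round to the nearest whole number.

N̂ = (2983+1)(2294+1)/(893+1) − 1 = 2984·2295/894 − 1
= 6848280/894 − 1 ≈ 7660.3 − 1 ≈ 7659.3 → 7659

N ≈ 7659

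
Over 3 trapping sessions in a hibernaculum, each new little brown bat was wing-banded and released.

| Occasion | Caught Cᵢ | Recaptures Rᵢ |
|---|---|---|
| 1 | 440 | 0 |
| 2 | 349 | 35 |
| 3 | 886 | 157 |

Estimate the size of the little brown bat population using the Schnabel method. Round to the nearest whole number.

N ≈ 4279

Marked at large before each occasion: Mᵢ = Σⱼ<ᵢ (Cⱼ − Rⱼ) → M1=0, M2=440, M3=754
Σ MᵢCᵢ = 0·440 + 440·349 + 754·886 = 0 + 153560 + 668044 = 821604
Σ Rᵢ = 0 + 35 + 157 = 192
N̂ = 821604 / 192 ≈ 4279.2 → 4279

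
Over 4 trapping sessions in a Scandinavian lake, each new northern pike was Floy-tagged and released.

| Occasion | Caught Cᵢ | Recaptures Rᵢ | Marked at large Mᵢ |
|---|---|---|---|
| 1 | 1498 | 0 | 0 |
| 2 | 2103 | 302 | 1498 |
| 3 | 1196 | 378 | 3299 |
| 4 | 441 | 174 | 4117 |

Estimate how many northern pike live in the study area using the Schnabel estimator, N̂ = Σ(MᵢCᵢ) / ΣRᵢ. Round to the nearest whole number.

Σ MᵢCᵢ = 0·1498 + 1498·2103 + 3299·1196 + 4117·441 = 0 + 3150294 + 3945604 + 1815597 = 8911495
Σ Rᵢ = 0 + 302 + 378 + 174 = 854
N̂ = 8911495 / 854 ≈ 10435.0 → 10435

N ≈ 10,435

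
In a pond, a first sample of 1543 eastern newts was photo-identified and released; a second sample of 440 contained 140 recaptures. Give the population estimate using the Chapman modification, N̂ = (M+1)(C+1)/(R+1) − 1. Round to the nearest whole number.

N̂ = (1543+1)(440+1)/(140+1) − 1 = 1544·441/141 − 1
= 680904/141 − 1 ≈ 4829.1 − 1 ≈ 4828.1 → 4828

N ≈ 4828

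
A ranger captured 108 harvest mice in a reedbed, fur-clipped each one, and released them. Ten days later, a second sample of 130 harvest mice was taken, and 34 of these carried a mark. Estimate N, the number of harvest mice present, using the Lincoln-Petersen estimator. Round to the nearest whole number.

N ≈ 413

Lincoln-Petersen assumes M/N = R/C, so N = M·C / R.
N = (108 × 130) / 34 = 14040 / 34 ≈ 412.9 → 413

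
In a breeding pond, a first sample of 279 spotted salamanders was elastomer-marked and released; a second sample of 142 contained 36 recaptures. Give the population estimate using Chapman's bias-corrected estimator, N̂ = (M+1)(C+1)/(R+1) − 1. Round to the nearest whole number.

N ≈ 1081

N̂ = (279+1)(142+1)/(36+1) − 1 = 280·143/37 − 1
= 40040/37 − 1 ≈ 1082.2 − 1 ≈ 1081.2 → 1081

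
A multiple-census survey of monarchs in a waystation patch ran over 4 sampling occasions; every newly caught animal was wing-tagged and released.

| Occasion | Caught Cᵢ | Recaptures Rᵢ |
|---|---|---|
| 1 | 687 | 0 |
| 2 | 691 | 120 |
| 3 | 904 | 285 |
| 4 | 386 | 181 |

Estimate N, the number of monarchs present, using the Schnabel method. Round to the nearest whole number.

Marked at large before each occasion: Mᵢ = Σⱼ<ᵢ (Cⱼ − Rⱼ) → M1=0, M2=687, M3=1258, M4=1877
Σ MᵢCᵢ = 0·687 + 687·691 + 1258·904 + 1877·386 = 0 + 474717 + 1137232 + 724522 = 2336471
Σ Rᵢ = 0 + 120 + 285 + 181 = 586
N̂ = 2336471 / 586 ≈ 3987.2 → 3987

N ≈ 3987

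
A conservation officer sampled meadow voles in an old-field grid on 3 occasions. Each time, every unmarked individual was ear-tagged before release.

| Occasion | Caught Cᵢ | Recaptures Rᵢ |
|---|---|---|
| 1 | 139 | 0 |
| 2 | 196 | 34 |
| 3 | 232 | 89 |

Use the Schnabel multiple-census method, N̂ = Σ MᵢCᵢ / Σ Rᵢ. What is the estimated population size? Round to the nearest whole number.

Marked at large before each occasion: Mᵢ = Σⱼ<ᵢ (Cⱼ − Rⱼ) → M1=0, M2=139, M3=301
Σ MᵢCᵢ = 0·139 + 139·196 + 301·232 = 0 + 27244 + 69832 = 97076
Σ Rᵢ = 0 + 34 + 89 = 123
N̂ = 97076 / 123 ≈ 789.2 → 789

N ≈ 789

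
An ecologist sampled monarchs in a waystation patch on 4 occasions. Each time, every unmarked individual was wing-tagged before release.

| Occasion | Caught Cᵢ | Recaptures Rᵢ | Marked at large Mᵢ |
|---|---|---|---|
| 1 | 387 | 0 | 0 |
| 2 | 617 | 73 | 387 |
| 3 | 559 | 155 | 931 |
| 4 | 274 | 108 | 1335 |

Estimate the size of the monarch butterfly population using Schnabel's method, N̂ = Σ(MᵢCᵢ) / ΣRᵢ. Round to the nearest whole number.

N ≈ 3348

Σ MᵢCᵢ = 0·387 + 387·617 + 931·559 + 1335·274 = 0 + 238779 + 520429 + 365790 = 1124998
Σ Rᵢ = 0 + 73 + 155 + 108 = 336
N̂ = 1124998 / 336 ≈ 3348.2 → 3348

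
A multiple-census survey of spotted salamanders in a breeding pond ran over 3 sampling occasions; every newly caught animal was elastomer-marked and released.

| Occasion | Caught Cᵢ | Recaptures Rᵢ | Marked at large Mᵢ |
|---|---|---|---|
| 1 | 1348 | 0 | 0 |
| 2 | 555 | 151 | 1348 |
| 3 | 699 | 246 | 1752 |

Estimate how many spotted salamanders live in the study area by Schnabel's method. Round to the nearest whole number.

N ≈ 4969

Σ MᵢCᵢ = 0·1348 + 1348·555 + 1752·699 = 0 + 748140 + 1224648 = 1972788
Σ Rᵢ = 0 + 151 + 246 = 397
N̂ = 1972788 / 397 ≈ 4969.2 → 4969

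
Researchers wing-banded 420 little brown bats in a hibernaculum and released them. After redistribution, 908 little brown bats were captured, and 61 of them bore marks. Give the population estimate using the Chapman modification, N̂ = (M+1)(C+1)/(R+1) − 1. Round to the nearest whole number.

N ≈ 6171

N̂ = (420+1)(908+1)/(61+1) − 1 = 421·909/62 − 1
= 382689/62 − 1 ≈ 6172.4 − 1 ≈ 6171.4 → 6171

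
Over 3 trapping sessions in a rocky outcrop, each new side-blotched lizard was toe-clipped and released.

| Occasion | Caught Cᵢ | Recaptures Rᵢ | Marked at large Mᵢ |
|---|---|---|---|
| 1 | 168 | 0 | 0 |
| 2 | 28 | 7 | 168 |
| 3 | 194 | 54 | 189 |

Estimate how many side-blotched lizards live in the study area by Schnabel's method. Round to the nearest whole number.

N ≈ 678

Σ MᵢCᵢ = 0·168 + 168·28 + 189·194 = 0 + 4704 + 36666 = 41370
Σ Rᵢ = 0 + 7 + 54 = 61
N̂ = 41370 / 61 ≈ 678.2 → 678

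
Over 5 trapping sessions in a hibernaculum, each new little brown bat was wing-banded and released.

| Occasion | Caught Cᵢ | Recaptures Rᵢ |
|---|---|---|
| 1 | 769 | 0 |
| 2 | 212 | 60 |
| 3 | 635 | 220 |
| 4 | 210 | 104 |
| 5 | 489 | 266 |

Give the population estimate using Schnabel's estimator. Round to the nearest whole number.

N ≈ 2667

Marked at large before each occasion: Mᵢ = Σⱼ<ᵢ (Cⱼ − Rⱼ) → M1=0, M2=769, M3=921, M4=1336, M5=1442
Σ MᵢCᵢ = 0·769 + 769·212 + 921·635 + 1336·210 + 1442·489 = 0 + 163028 + 584835 + 280560 + 705138 = 1733561
Σ Rᵢ = 0 + 60 + 220 + 104 + 266 = 650
N̂ = 1733561 / 650 ≈ 2667.0 → 2667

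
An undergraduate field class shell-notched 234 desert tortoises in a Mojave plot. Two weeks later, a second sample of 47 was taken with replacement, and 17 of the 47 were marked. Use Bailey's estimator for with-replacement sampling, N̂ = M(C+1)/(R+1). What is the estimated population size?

N̂ = 234·(47+1)/(17+1) = 234·48/18 = 11232/18 = 624

N = 624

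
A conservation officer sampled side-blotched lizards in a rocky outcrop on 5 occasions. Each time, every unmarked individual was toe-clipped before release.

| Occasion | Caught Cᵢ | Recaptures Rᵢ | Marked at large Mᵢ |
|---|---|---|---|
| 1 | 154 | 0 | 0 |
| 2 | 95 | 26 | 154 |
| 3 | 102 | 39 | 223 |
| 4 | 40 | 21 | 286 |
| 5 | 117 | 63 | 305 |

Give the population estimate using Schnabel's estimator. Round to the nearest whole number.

N ≈ 567

Σ MᵢCᵢ = 0·154 + 154·95 + 223·102 + 286·40 + 305·117 = 0 + 14630 + 22746 + 11440 + 35685 = 84501
Σ Rᵢ = 0 + 26 + 39 + 21 + 63 = 149
N̂ = 84501 / 149 ≈ 567.1 → 567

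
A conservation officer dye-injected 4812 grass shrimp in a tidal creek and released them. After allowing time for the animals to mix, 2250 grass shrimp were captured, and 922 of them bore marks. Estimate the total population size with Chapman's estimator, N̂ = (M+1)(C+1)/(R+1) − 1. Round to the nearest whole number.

N ≈ 11,737

N̂ = (4812+1)(2250+1)/(922+1) − 1 = 4813·2251/923 − 1
= 10834063/923 − 1 ≈ 11737.9 − 1 ≈ 11736.9 → 11737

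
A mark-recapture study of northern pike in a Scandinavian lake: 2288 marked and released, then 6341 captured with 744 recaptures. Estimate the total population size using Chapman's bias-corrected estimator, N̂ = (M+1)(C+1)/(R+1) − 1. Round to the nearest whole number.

N ≈ 19,485

N̂ = (2288+1)(6341+1)/(744+1) − 1 = 2289·6342/745 − 1
= 14516838/745 − 1 ≈ 19485.7 − 1 ≈ 19484.7 → 19485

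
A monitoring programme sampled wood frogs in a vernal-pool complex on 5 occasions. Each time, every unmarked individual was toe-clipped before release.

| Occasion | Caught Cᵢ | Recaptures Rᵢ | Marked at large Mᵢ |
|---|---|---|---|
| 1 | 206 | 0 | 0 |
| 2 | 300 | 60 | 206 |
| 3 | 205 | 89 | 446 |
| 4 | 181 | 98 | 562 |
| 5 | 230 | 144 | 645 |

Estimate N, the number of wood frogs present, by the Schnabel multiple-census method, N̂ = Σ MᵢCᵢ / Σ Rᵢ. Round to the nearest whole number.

N ≈ 1031

Σ MᵢCᵢ = 0·206 + 206·300 + 446·205 + 562·181 + 645·230 = 0 + 61800 + 91430 + 101722 + 148350 = 403302
Σ Rᵢ = 0 + 60 + 89 + 98 + 144 = 391
N̂ = 403302 / 391 ≈ 1031.46 → 1031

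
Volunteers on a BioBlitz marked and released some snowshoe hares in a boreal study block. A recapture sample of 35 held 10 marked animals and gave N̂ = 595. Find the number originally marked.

From N = M·C/R: M = N·R / C = 595·10 / 35 = 5950 / 35 = 170.

M = 170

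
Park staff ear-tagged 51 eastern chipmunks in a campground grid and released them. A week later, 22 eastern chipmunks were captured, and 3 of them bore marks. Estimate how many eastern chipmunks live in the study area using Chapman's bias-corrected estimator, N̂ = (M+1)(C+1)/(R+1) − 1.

N = 298

N̂ = (51+1)(22+1)/(3+1) − 1 = 52·23/4 − 1
= 1196/4 − 1 = 299 − 1 = 298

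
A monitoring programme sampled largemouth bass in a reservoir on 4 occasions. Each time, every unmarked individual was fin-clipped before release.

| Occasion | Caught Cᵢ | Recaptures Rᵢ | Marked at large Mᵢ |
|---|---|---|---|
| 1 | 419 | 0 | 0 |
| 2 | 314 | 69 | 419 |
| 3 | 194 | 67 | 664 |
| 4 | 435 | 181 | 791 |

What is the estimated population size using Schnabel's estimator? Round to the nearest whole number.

N ≈ 1907

Σ MᵢCᵢ = 0·419 + 419·314 + 664·194 + 791·435 = 0 + 131566 + 128816 + 344085 = 604467
Σ Rᵢ = 0 + 69 + 67 + 181 = 317
N̂ = 604467 / 317 ≈ 1906.8 → 1907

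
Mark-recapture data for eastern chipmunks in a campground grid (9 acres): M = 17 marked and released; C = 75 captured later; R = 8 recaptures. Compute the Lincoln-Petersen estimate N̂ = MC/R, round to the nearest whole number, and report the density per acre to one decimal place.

N̂ = 17·75/8 = 1275/8 ≈ 159.4 → 159
Density = N̂ / area = 159 / 9 ≈ 17.67 → 17.7 per acre

density ≈ 17.7 eastern chipmunks per acre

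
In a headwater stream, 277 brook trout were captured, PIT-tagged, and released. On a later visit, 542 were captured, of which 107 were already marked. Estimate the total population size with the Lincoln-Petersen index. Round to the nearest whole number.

N ≈ 1403

If marked individuals mix randomly, R/C ≈ M/N, giving N ≈ M·C/R.
N = (277 × 542) / 107 = 150134 / 107 ≈ 1403.1 → 1403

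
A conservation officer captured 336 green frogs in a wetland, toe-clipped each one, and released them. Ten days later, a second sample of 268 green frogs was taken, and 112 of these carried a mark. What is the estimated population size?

The marked fraction in the recapture sample should equal the marked fraction in the population: 112/268 = 336/N.
N = (336 × 268) / 112 = 90048 / 112 = 804

N = 804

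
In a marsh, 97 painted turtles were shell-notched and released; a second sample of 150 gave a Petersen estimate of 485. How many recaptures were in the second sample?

R = 30

From N = M·C/R: R = M·C / N = 97·150 / 485 = 14550 / 485 = 30.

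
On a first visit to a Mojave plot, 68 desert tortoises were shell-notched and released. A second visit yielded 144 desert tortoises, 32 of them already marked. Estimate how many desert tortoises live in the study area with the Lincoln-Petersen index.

If marked individuals mix randomly, R/C ≈ M/N, giving N ≈ M·C/R.
N = (68 × 144) / 32 = 9792 / 32 = 306

N = 306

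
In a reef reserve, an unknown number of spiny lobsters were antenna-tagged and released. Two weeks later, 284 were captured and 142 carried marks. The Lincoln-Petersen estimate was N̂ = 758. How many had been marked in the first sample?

M = 379

From N = M·C/R: M = N·R / C = 758·142 / 284 = 107636 / 284 = 379.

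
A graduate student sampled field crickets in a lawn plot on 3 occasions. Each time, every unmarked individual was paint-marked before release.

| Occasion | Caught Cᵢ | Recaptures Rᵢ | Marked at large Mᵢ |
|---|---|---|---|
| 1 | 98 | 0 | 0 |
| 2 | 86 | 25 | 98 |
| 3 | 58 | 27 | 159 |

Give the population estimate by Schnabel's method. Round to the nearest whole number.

Σ MᵢCᵢ = 0·98 + 98·86 + 159·58 = 0 + 8428 + 9222 = 17650
Σ Rᵢ = 0 + 25 + 27 = 52
N̂ = 17650 / 52 ≈ 339.4 → 339

N ≈ 339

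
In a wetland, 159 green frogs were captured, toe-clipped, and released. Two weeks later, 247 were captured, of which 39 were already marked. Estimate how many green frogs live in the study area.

If marked individuals mix randomly, R/C ≈ M/N, giving N ≈ M·C/R.
N = (159 × 247) / 39 = 39273 / 39 = 1007

N = 1007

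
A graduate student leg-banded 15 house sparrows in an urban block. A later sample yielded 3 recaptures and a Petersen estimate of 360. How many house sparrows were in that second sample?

C = 72

From N = M·C/R: C = N·R / M = 360·3 / 15 = 1080 / 15 = 72.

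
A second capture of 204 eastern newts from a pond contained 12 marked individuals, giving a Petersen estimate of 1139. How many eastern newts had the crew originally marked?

M = 67

From N = M·C/R: M = N·R / C = 1139·12 / 204 = 13668 / 204 = 67.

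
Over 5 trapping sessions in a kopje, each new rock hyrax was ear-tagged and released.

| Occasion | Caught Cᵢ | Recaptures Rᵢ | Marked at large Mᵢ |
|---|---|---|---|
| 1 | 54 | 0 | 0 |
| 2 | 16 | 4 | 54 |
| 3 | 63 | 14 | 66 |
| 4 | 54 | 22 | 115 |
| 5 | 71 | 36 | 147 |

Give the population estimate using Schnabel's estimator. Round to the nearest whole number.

Σ MᵢCᵢ = 0·54 + 54·16 + 66·63 + 115·54 + 147·71 = 0 + 864 + 4158 + 6210 + 10437 = 21669
Σ Rᵢ = 0 + 4 + 14 + 22 + 36 = 76
N̂ = 21669 / 76 ≈ 285.1 → 285

N ≈ 285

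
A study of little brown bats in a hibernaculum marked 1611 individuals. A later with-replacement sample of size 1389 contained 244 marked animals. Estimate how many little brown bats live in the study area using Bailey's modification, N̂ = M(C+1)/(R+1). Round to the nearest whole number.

N ≈ 9140

N̂ = 1611·(1389+1)/(244+1) = 1611·1390/245 = 2239290/245 ≈ 9140.0 → 9140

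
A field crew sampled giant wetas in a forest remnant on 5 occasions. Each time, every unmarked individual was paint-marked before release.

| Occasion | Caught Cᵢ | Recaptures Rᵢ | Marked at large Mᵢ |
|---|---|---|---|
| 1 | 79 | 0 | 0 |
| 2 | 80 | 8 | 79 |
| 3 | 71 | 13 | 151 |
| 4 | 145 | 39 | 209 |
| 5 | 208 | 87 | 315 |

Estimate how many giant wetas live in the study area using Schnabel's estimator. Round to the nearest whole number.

N ≈ 768

Σ MᵢCᵢ = 0·79 + 79·80 + 151·71 + 209·145 + 315·208 = 0 + 6320 + 10721 + 30305 + 65520 = 112866
Σ Rᵢ = 0 + 8 + 13 + 39 + 87 = 147
N̂ = 112866 / 147 ≈ 767.8 → 768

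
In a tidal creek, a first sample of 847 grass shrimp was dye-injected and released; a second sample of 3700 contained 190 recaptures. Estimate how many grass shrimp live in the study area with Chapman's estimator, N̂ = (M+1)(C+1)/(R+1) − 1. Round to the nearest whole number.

N ≈ 16,431

N̂ = (847+1)(3700+1)/(190+1) − 1 = 848·3701/191 − 1
= 3138448/191 − 1 ≈ 16431.7 − 1 ≈ 16430.7 → 16431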